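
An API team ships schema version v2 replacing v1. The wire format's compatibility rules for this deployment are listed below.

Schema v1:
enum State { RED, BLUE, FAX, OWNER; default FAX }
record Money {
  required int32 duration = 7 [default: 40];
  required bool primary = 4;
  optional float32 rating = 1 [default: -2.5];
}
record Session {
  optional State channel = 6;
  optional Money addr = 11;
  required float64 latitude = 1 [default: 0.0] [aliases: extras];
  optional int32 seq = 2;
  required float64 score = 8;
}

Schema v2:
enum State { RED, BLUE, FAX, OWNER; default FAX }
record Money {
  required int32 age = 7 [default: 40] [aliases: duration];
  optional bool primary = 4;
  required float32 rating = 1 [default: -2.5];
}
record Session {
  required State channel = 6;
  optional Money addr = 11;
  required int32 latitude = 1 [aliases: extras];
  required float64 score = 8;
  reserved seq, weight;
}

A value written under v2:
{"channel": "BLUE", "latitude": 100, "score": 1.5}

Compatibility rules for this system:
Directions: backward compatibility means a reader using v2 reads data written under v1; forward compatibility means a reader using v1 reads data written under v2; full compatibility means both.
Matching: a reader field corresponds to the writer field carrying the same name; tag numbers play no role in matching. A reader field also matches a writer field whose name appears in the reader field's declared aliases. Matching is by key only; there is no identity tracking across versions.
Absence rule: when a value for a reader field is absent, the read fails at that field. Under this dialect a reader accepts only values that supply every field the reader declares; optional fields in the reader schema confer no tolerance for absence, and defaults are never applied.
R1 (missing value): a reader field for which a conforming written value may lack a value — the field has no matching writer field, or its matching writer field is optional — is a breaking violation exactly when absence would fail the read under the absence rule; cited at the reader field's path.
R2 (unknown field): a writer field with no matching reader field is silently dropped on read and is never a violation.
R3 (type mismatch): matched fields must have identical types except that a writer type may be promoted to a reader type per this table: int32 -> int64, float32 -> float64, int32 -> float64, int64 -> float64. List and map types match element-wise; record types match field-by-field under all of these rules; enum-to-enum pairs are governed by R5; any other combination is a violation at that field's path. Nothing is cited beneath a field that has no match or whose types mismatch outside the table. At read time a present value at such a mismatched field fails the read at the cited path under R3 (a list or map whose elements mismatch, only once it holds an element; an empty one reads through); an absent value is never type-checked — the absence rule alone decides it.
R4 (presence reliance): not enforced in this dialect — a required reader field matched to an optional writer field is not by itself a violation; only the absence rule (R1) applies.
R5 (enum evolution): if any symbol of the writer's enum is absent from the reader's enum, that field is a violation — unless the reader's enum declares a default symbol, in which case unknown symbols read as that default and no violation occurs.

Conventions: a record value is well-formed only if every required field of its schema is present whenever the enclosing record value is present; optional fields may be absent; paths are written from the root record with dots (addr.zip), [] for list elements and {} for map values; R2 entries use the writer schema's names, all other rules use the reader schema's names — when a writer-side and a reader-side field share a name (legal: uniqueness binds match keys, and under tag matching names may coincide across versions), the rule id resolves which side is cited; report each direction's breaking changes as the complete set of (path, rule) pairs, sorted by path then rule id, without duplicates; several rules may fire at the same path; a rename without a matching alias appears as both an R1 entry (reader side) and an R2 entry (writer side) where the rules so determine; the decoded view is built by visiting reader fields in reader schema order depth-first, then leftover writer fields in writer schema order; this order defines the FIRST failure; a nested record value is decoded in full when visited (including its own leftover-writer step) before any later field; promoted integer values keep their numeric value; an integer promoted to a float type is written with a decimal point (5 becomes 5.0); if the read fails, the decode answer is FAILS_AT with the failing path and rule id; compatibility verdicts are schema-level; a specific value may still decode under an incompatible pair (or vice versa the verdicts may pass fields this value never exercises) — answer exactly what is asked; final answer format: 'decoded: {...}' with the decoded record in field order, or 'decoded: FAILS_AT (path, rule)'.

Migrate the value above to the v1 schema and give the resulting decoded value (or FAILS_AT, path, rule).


in Session below, arrows point writer -> reader
migrating the Session value to v1:
  channel := "BLUE"
  read fails at addr under R1 (no fill)
  => FAILS_AT (addr, R1)
ruling out the remaining Session differences:
  removed field seq from record Session (its key "seq" joins the reserved list) -> schema-level compatibility only; this Session value's decode is unchanged
  field channel in record Session: optional changed to required -> schema-level compatibility only; this Session value's decode is unchanged
  field rating in record Money: optional changed to required -> schema-level compatibility only; this Session value's decode is unchanged
  field primary in record Money: required changed to optional -> schema-level compatibility only; this Session value's decode is unchanged
  renamed field duration to age in record Money (alias duration declared on the renamed field) -> schema-level compatibility only; this Session value's decode is unchanged
  field latitude in record Session: type float64 changed to int32 (its default is dropped) -> schema-level compatibility only; this Session value's decode is unchanged

decoded: FAILS_AT (addr, R1)


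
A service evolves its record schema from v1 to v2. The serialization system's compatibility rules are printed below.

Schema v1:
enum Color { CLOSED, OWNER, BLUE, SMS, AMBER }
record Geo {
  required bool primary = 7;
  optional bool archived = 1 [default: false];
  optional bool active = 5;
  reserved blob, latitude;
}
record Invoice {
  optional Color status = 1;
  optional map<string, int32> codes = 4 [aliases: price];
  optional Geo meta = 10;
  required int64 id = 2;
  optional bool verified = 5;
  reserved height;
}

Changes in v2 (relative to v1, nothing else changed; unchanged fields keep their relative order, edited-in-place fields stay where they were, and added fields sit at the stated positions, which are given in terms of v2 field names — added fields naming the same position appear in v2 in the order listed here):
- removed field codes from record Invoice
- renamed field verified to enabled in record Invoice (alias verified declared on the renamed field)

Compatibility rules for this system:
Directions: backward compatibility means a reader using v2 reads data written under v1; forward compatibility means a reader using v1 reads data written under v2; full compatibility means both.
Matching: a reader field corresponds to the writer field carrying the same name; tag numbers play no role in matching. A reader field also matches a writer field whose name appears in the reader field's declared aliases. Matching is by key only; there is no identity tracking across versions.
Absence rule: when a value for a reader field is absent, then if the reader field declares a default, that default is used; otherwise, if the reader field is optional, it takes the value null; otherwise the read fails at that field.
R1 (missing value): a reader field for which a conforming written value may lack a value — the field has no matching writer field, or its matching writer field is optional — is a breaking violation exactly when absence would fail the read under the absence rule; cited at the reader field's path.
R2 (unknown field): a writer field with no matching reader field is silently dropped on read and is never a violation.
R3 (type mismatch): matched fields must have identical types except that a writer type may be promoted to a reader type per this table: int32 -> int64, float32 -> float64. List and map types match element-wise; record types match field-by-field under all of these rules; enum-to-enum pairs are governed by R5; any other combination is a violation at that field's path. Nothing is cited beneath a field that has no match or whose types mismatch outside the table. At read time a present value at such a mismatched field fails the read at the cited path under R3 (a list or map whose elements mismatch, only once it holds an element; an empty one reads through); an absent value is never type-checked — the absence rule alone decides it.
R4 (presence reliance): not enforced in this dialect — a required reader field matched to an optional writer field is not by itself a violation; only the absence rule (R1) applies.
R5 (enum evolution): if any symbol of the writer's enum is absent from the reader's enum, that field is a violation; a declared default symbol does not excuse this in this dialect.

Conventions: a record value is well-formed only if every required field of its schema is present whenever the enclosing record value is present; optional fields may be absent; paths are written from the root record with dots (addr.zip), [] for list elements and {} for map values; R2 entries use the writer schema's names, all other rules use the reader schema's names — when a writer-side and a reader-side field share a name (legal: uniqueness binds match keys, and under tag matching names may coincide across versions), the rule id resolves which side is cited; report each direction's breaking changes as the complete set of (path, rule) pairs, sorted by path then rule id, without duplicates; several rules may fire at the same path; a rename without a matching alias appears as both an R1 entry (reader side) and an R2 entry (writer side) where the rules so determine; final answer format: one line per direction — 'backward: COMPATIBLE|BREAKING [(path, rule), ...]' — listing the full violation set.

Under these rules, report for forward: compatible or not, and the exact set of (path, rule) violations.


forward: COMPATIBLE []

arrows below run writer -> reader for Invoice
checking forward for Invoice: reader v1 against writer v2:
  status: Color -> Color, writer optional; from status
  codes has no writer counterpart
  meta: Geo -> Geo, writer optional; from meta
  id: int64 -> int64, writer required; from id
  verified has no writer counterpart
  writer field enabled has no reader counterpart
  meta.primary: bool -> bool, writer required; from meta.primary
  meta.archived: bool -> bool, writer optional; from meta.archived
  meta.active: bool -> bool, writer optional; from meta.active
  => forward verdict for Invoice: COMPATIBLE, no violations
diffs on Invoice not affecting the asked answer:
  removed field codes from record Invoice -> inert for the asked Invoice verdict: nothing fires
  renamed field verified to enabled in record Invoice (alias verified declared on the renamed field) -> inert for the asked Invoice verdict: nothing fires


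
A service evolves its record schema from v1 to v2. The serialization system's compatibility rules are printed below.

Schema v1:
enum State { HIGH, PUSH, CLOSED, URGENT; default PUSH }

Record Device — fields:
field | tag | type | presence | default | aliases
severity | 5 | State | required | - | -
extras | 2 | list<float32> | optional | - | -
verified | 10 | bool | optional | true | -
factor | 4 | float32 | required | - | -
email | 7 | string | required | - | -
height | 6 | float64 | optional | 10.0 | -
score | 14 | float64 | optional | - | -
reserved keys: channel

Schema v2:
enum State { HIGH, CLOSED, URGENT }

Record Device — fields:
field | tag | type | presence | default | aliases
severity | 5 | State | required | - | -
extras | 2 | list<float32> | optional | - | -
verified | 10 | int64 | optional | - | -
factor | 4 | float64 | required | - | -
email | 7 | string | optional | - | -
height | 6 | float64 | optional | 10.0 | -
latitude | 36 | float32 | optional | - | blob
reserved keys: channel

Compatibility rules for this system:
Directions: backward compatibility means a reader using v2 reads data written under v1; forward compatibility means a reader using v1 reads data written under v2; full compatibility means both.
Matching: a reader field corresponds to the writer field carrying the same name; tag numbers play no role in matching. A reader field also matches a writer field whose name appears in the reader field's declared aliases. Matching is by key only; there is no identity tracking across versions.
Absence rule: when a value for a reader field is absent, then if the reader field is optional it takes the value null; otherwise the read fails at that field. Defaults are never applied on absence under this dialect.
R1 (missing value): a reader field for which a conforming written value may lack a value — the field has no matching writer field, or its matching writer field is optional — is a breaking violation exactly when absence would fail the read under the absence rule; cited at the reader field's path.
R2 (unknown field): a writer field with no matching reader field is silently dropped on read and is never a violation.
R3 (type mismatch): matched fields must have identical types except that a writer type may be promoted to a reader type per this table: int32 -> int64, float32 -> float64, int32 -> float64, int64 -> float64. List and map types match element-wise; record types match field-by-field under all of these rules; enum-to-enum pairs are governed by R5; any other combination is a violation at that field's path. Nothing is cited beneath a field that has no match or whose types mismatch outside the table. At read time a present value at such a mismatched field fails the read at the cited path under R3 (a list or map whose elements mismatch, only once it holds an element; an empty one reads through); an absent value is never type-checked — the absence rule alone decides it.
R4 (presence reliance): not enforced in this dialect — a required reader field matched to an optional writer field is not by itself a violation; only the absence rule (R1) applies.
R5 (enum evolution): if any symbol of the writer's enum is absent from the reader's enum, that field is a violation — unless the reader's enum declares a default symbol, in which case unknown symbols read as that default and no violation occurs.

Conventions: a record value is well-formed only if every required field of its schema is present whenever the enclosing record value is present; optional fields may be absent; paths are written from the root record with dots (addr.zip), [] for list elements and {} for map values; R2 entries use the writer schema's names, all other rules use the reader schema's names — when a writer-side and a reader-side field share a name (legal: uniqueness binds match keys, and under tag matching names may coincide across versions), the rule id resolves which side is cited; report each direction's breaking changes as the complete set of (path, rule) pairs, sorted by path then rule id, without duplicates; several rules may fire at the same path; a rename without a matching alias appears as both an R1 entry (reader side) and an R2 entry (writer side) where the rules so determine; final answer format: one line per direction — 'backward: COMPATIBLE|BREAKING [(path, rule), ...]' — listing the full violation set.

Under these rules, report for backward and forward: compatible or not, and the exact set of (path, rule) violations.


backward: BREAKING [(severity, R5), (verified, R3)]; forward: BREAKING [(email, R1), (factor, R3), (verified, R3)]

in Device below, arrows point writer -> reader
backward on Device — v2 reading data written by v1:
  severity: State -> State, writer required; from severity
  extras: list<float32> -> list<float32>, writer optional; from extras
  verified: bool -> int64, writer optional; from verified
  factor: float32 -> float64, writer required; from factor
  email: string -> string, writer required; from email
  height: float64 -> float64, writer optional; from height
  latitude has no writer counterpart
  writer field score has no reader counterpart
  R5 fires at severity
  R3 fires at verified
  => backward verdict for Device: BREAKING, 2 violation(s)
forward on Device — v1 reading data written by v2:
  severity: State -> State, writer required; from severity
  extras: list<float32> -> list<float32>, writer optional; from extras
  verified: int64 -> bool, writer optional; from verified
  factor: float64 -> float32, writer required; from factor
  email: string -> string, writer optional; from email
  height: float64 -> float64, writer optional; from height
  score has no writer counterpart
  writer field latitude has no reader counterpart
  R1 fires at email
  R3 fires at factor
  R3 fires at verified
  => forward verdict for Device: BREAKING, 3 violation(s)


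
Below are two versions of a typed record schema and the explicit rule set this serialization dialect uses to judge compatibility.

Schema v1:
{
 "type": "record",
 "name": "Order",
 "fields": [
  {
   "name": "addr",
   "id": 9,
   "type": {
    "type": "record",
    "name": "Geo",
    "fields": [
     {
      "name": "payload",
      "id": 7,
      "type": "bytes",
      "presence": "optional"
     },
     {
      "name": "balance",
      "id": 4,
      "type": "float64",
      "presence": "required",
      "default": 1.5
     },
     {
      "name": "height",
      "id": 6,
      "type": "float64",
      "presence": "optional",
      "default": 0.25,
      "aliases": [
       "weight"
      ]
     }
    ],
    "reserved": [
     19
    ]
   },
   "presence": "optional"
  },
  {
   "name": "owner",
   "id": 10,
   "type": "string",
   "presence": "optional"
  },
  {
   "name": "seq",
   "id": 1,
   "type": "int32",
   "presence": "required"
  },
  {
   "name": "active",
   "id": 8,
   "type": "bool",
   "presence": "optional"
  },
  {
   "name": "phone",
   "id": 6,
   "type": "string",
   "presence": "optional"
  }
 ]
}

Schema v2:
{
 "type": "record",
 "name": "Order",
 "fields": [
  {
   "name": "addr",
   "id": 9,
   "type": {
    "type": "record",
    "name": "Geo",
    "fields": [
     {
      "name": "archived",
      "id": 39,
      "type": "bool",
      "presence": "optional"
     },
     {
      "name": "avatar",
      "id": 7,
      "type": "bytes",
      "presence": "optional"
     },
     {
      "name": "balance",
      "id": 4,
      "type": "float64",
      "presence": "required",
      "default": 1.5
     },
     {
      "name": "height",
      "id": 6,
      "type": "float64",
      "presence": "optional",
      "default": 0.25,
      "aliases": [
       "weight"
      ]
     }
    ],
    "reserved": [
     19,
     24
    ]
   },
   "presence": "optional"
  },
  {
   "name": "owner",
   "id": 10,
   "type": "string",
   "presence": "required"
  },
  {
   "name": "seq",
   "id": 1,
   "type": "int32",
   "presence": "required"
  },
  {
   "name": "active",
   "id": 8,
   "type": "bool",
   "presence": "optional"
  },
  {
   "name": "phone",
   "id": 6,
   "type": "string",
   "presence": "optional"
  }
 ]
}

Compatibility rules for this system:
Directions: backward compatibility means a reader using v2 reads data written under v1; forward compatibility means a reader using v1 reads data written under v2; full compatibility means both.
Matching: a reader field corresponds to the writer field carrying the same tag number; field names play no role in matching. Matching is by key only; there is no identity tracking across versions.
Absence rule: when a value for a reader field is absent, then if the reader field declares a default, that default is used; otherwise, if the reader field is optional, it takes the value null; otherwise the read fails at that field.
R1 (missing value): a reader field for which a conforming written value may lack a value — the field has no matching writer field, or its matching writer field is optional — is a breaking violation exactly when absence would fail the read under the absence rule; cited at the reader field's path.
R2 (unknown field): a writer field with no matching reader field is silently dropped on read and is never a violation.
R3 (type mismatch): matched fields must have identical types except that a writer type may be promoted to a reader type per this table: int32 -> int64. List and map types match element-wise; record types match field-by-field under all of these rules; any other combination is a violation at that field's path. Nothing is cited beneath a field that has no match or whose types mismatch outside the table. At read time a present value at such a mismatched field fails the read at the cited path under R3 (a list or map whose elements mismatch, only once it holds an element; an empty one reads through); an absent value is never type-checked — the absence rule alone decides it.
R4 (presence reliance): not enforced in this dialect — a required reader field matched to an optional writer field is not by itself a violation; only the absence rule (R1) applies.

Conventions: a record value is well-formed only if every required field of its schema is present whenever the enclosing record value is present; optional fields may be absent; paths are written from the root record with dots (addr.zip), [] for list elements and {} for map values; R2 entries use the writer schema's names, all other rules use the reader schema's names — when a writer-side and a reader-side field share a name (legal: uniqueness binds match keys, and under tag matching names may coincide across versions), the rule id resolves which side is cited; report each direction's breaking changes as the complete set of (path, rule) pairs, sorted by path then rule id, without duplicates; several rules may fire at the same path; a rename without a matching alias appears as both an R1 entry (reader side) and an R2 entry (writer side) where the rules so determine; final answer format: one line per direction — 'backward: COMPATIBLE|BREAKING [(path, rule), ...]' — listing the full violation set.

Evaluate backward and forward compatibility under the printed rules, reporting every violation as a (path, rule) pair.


arrows below run writer -> reader for Order
checking backward for Order: reader v2 against writer v1:
  addr: Geo -> Geo, writer optional; from addr
  owner: string -> string, writer optional; from owner
  seq: int32 -> int32, writer required; from seq
  active: bool -> bool, writer optional; from active
  phone: string -> string, writer optional; from phone
  no writer field matches reader addr.archived
  addr.avatar: bytes -> bytes, writer optional; from addr.payload
  addr.balance: float64 -> float64, writer required; from addr.balance
  addr.height: float64 -> float64, writer optional; from addr.height
  rule R1 violated at owner
  => backward verdict for Order: BREAKING, 1 violation(s)
checking forward for Order: reader v1 against writer v2:
  addr: Geo -> Geo, writer optional; from addr
  owner: string -> string, writer required; from owner
  seq: int32 -> int32, writer required; from seq
  active: bool -> bool, writer optional; from active
  phone: string -> string, writer optional; from phone
  addr.payload: bytes -> bytes, writer optional; from addr.avatar
  addr.balance: float64 -> float64, writer required; from addr.balance
  addr.height: float64 -> float64, writer optional; from addr.height
  writer addr.archived: unknown to reader
  => forward: COMPATIBLE

backward: BREAKING [(owner, R1)]; forward: COMPATIBLE []


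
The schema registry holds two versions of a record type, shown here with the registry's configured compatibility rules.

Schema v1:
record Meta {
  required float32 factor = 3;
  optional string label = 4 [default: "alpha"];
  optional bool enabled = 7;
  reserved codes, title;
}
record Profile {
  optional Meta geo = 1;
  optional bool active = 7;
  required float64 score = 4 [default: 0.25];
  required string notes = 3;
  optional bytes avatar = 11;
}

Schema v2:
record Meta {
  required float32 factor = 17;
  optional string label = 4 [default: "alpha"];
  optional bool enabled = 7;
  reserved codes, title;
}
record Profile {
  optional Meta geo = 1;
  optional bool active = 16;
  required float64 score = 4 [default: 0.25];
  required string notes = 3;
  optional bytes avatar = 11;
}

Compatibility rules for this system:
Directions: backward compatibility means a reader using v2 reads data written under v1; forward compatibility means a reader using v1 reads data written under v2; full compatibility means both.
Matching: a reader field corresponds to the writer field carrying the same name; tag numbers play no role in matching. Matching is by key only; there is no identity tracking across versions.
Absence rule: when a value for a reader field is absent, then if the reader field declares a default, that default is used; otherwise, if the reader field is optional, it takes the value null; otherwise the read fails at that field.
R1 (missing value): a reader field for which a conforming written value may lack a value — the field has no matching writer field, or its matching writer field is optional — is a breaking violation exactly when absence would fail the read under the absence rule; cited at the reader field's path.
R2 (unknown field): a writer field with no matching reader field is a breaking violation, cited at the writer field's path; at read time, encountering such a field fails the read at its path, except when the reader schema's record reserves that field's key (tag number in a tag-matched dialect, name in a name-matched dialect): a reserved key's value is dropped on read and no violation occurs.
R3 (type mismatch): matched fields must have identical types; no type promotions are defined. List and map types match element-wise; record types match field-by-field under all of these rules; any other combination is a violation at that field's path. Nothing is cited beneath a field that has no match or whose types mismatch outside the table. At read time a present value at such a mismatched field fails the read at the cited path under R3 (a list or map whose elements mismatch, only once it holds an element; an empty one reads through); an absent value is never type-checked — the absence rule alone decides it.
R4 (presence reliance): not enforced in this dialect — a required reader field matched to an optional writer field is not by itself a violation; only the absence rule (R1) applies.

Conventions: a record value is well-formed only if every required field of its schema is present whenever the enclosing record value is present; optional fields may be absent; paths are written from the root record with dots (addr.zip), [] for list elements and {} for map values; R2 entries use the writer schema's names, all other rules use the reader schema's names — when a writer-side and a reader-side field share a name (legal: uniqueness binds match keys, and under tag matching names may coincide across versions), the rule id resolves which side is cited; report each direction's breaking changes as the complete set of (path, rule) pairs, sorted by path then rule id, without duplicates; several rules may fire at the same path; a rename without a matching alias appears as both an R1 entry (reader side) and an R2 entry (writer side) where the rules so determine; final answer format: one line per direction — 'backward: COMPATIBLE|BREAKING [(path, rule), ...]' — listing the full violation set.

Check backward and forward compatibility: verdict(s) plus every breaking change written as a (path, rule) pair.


the writer's type comes first in each Profile pair
backward for Profile (reader v2, writer v1):
  geo <- geo (Meta -> Meta, writer optional)
  active <- active (bool -> bool, writer optional)
  score <- score (float64 -> float64, writer required)
  notes <- notes (string -> string, writer required)
  avatar <- avatar (bytes -> bytes, writer optional)
  geo.factor <- geo.factor (float32 -> float32, writer required)
  geo.label <- geo.label (string -> string, writer optional)
  geo.enabled <- geo.enabled (bool -> bool, writer optional)
  => no violations; backward on Profile: COMPATIBLE
forward for Profile (reader v1, writer v2):
  geo <- geo (Meta -> Meta, writer optional)
  active <- active (bool -> bool, writer optional)
  score <- score (float64 -> float64, writer required)
  notes <- notes (string -> string, writer required)
  avatar <- avatar (bytes -> bytes, writer optional)
  geo.factor <- geo.factor (float32 -> float32, writer required)
  geo.label <- geo.label (string -> string, writer optional)
  geo.enabled <- geo.enabled (bool -> bool, writer optional)
  => no violations; forward on Profile: COMPATIBLE

backward: COMPATIBLE []; forward: COMPATIBLE []


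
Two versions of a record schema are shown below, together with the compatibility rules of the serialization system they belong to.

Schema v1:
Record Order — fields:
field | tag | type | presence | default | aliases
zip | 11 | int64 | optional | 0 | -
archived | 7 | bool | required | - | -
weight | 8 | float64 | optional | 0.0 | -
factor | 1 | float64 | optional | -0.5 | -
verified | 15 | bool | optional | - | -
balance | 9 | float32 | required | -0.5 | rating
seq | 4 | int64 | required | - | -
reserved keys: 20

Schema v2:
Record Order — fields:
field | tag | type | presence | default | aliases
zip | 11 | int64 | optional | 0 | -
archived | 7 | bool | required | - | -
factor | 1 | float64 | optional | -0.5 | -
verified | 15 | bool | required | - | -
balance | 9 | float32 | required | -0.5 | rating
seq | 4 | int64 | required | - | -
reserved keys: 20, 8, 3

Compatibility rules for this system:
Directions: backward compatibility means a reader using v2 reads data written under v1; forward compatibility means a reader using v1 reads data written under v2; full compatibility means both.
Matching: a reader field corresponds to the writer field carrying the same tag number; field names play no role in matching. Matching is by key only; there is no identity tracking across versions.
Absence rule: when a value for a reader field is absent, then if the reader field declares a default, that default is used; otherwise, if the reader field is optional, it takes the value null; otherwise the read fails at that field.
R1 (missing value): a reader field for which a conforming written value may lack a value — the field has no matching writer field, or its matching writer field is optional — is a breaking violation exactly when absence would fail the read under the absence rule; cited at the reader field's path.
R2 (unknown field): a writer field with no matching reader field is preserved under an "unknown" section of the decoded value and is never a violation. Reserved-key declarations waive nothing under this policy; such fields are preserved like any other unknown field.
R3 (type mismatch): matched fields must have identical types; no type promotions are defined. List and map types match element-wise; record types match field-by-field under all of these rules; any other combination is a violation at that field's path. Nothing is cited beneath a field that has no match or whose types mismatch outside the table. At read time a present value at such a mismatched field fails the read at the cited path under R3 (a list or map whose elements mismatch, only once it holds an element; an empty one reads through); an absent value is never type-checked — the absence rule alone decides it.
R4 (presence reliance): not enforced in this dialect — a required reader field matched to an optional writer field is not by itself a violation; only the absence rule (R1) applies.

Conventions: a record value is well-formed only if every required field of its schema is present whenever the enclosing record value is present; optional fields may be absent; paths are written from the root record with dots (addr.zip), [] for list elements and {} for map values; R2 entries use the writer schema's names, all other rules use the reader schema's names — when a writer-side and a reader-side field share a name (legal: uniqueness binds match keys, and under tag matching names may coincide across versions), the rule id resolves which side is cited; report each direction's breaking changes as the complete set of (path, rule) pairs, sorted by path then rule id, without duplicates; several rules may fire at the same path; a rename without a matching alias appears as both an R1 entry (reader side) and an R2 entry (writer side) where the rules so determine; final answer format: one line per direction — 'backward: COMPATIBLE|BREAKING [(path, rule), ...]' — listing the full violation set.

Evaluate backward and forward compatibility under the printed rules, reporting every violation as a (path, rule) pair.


backward: BREAKING [(verified, R1)]; forward: COMPATIBLE []

each type pair in Order: writer, then reader
backward pass over Order, reader schema v2, writer schema v1:
  writer optional, int64 -> int64: reader zip maps from writer zip
  writer required, bool -> bool: reader archived maps from writer archived
  writer optional, float64 -> float64: reader factor maps from writer factor
  writer optional, bool -> bool: reader verified maps from writer verified
  writer required, float32 -> float32: reader balance maps from writer balance
  writer required, int64 -> int64: reader seq maps from writer seq
  leftover writer field: weight
  violation R1 at verified
  => 1 violation(s): backward is BREAKING for Order
forward pass over Order, reader schema v1, writer schema v2:
  writer optional, int64 -> int64: reader zip maps from writer zip
  writer required, bool -> bool: reader archived maps from writer archived
  weight has no writer counterpart
  writer optional, float64 -> float64: reader factor maps from writer factor
  writer required, bool -> bool: reader verified maps from writer verified
  writer required, float32 -> float32: reader balance maps from writer balance
  writer required, int64 -> int64: reader seq maps from writer seq
  => forward verdict for Order: COMPATIBLE, no violations


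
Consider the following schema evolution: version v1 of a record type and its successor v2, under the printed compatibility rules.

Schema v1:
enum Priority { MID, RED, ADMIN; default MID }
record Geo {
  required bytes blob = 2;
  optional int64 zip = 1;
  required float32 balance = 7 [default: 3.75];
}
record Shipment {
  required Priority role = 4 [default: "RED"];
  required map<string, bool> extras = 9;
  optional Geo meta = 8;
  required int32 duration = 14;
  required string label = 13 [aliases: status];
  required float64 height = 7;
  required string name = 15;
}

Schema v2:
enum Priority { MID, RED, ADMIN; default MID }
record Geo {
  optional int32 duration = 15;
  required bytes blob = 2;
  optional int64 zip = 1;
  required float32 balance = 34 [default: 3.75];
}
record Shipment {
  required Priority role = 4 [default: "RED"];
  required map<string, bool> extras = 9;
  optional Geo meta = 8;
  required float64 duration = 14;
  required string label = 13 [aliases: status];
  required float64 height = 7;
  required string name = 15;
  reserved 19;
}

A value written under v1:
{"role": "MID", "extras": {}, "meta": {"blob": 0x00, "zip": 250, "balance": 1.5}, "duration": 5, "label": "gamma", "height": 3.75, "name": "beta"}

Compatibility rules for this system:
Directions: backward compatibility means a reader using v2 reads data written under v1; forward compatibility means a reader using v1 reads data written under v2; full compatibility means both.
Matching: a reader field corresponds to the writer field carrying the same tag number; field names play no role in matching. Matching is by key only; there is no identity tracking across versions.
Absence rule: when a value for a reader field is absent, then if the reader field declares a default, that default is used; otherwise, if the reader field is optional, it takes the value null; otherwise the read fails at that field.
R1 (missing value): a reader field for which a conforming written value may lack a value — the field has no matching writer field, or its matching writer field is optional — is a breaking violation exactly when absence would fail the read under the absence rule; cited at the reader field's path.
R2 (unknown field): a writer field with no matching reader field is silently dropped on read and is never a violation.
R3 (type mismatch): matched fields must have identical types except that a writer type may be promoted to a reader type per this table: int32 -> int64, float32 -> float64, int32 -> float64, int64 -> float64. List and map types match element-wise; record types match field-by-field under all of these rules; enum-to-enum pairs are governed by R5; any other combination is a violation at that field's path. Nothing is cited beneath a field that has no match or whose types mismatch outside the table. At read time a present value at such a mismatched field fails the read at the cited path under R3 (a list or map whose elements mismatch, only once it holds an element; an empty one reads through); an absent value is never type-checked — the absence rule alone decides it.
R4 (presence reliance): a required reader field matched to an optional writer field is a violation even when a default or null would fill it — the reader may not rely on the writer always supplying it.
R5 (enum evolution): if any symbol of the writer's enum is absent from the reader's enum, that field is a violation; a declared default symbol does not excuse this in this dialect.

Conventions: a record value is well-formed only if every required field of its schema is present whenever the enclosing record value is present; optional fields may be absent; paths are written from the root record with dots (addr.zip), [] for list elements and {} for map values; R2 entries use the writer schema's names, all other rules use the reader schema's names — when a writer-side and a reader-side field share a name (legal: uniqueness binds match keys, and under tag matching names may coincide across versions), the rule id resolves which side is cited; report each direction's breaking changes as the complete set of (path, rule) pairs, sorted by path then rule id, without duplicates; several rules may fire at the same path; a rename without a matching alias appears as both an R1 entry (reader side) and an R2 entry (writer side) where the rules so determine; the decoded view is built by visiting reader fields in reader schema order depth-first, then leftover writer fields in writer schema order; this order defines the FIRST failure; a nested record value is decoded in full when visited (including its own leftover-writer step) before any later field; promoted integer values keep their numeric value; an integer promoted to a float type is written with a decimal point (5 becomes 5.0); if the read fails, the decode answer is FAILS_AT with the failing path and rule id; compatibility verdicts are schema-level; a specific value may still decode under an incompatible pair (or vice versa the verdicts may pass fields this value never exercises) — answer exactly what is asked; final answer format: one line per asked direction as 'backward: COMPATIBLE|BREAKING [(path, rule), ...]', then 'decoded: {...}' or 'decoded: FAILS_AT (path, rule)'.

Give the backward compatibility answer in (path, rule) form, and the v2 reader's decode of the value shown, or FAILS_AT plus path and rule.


backward: COMPATIBLE []; decoded: {"role": "MID", "extras": {}, "meta": {"duration": null, "blob": 0x00, "zip": 250, "balance": 3.75}, "duration": 5.0, "label": "gamma", "height": 3.75, "name": "beta"}

the writer's type comes first in each Shipment pair
backward on Shipment — v2 reading data written by v1:
  role: paired with writer role (Priority -> Priority; writer required)
  extras: paired with writer extras (map<string, bool> -> map<string, bool>; writer required)
  meta: paired with writer meta (Geo -> Geo; writer optional)
  duration: paired with writer duration (int32 -> float64; writer required)
  label: paired with writer label (string -> string; writer required)
  height: paired with writer height (float64 -> float64; writer required)
  name: paired with writer name (string -> string; writer required)
  no writer field matches reader meta.duration
  meta.blob: paired with writer meta.blob (bytes -> bytes; writer required)
  meta.zip: paired with writer meta.zip (int64 -> int64; writer optional)
  no writer field matches reader meta.balance
  writer meta.balance: unknown to reader
  => backward verdict for Shipment: COMPATIBLE, no violations
decoding the Shipment value with the v2 reader:
  role := "MID"
  extras := {}
  meta.duration := null (not supplied -> null)
  meta.blob := 0x00
  meta.zip := 250
  meta.balance := 3.75 (no value, default fills)
  writer meta.balance: unmatched, discarded
  duration := 5.0 (int32 -> float64)
  label := "gamma"
  height := 3.75
  name := "beta"
  => decoded: {"role": "MID", "extras": {}, "meta": {"duration": null, "blob": 0x00, "zip": 250, "balance": 3.75}, "duration": 5.0, "label": "gamma", "height": 3.75, "name": "beta"}
remaining Shipment differences; none change what is asked:
  field duration in record Shipment: type int32 changed to float64 -> fires only in the forward direction of Shipment, which is not asked here
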